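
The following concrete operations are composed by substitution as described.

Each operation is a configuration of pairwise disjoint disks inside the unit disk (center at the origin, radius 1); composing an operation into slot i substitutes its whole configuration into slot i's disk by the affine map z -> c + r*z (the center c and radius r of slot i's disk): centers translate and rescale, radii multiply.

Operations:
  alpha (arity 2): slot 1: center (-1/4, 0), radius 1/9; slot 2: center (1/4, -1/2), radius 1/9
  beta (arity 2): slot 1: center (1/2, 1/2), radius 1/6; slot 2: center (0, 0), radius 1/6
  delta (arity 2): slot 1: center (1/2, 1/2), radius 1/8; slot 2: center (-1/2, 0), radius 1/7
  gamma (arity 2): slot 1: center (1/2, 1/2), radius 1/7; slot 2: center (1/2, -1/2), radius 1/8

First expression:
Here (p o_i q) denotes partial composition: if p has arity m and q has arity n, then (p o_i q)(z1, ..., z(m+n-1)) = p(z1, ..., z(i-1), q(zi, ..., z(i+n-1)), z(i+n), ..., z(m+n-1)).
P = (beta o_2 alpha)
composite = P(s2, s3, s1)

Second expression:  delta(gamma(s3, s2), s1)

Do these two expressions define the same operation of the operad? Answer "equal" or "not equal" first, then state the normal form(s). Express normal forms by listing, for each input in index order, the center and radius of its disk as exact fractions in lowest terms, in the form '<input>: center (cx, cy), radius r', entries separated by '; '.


The first composite normalizes to s1: center (1/24, -1/12), radius 1/54; s2: center (1/2, 1/2), radius 1/6; s3: center (-1/24, 0), radius 1/54
The second composite normalizes to s1: center (-1/2, 0), radius 1/7; s2: center (9/16, 7/16), radius 1/64; s3: center (9/16, 9/16), radius 1/56
Different reductions; not equal.

not equal; first: s1: center (1/24, -1/12), radius 1/54; s2: center (1/2, 1/2), radius 1/6; s3: center (-1/24, 0), radius 1/54; second: s1: center (-1/2, 0), radius 1/7; s2: center (9/16, 7/16), radius 1/64; s3: center (9/16, 9/16), radius 1/56


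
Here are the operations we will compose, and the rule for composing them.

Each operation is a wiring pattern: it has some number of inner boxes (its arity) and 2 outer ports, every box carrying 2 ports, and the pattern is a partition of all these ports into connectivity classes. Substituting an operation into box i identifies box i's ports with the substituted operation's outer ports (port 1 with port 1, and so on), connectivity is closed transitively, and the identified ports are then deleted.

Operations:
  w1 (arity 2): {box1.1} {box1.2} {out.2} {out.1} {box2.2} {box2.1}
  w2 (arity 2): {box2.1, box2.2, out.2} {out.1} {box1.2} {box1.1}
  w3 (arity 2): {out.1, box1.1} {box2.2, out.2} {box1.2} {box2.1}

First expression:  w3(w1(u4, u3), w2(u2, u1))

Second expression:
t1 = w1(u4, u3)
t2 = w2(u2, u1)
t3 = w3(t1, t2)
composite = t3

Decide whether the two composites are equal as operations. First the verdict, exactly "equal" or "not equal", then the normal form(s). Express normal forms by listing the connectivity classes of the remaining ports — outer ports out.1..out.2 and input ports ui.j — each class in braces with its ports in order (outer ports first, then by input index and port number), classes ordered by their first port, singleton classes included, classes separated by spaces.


equal; both compose to {out.1} {out.2, u1.1, u1.2} {u2.1} {u2.2} {u3.1} {u3.2} {u4.1} {u4.2}

The first expression, normalized: {out.1} {out.2, u1.1, u1.2} {u2.1} {u2.2} {u3.1} {u3.2} {u4.1} {u4.2}
The second expression, normalized: {out.1} {out.2, u1.1, u1.2} {u2.1} {u2.2} {u3.1} {u3.2} {u4.1} {u4.2}
The normal forms match — equal.


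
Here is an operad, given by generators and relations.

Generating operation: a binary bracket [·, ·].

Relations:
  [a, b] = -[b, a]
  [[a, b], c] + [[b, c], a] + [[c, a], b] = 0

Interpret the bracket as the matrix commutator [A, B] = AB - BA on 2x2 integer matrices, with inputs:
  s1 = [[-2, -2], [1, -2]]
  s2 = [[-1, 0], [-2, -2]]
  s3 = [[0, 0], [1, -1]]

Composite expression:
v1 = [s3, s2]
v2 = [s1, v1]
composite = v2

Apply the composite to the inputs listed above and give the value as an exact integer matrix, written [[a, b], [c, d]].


[[-6, 0], [0, 6]]


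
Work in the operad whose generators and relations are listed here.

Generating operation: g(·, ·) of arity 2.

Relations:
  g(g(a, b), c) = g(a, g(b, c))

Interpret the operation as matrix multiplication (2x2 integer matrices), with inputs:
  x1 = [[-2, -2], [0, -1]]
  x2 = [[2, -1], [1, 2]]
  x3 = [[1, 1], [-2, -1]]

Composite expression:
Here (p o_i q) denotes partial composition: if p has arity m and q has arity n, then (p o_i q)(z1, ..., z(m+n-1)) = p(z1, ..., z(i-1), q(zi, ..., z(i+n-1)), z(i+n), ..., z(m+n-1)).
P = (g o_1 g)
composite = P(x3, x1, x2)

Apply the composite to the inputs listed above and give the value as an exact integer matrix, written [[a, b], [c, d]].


[[-7, -4], [13, 6]]

g(x3, x1) = [[-2, -3], [4, 5]]
g(g(x3, x1), x2) = [[-7, -4], [13, 6]]


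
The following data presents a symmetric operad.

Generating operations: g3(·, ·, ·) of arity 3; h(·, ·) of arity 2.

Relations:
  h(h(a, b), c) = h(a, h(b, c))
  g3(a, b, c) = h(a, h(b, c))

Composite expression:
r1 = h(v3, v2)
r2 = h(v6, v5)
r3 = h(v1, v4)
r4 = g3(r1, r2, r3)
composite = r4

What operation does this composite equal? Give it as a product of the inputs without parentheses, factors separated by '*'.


v3 * v2 * v6 * v5 * v1 * v4


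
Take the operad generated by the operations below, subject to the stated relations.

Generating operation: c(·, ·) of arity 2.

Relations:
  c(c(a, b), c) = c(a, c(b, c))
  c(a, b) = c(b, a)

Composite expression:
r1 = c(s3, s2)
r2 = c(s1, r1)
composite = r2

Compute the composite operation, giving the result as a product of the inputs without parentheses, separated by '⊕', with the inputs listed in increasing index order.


s1 ⊕ s2 ⊕ s3

Both nesting and order wash out for c; what remains is which s's occur.
c(s3, s2) linearizes to s3 ⊕ s2
c(s1, c(s3, s2)) linearizes to s1 ⊕ s3 ⊕ s2
rearranged into index order: s1 ⊕ s2 ⊕ s3


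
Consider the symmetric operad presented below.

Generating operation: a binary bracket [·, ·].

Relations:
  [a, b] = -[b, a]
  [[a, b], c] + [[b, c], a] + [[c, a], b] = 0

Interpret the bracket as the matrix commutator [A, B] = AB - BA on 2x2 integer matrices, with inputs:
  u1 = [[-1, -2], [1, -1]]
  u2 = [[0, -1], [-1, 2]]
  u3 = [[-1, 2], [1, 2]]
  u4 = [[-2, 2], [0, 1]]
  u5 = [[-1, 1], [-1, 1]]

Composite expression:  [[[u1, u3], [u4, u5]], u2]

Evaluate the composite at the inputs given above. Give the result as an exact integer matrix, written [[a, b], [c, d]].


[u1, u3] = [[-4, -6], [-3, 4]]
[u4, u5] = [[-2, 1], [-3, 2]]
[[u1, u3], [u4, u5]] = [[21, -32], [-12, -21]]
[[[u1, u3], [u4, u5]], u2] = [[20, -106], [66, -20]]

[[20, -106], [66, -20]]


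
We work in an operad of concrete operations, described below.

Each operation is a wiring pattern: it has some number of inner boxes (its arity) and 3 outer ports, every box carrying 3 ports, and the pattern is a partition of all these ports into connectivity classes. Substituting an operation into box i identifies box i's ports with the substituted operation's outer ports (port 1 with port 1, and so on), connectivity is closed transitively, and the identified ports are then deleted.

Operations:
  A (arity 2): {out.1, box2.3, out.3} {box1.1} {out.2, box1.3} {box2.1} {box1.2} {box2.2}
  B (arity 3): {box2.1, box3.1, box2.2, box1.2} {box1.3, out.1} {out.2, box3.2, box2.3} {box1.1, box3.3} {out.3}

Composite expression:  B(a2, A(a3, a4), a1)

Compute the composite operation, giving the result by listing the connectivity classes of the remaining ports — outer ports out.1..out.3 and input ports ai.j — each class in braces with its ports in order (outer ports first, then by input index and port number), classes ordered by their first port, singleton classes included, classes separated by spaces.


{out.1, a2.3} {out.2, a1.1, a1.2, a2.2, a3.3, a4.3} {out.3} {a1.3, a2.1} {a3.1} {a3.2} {a4.1} {a4.2}


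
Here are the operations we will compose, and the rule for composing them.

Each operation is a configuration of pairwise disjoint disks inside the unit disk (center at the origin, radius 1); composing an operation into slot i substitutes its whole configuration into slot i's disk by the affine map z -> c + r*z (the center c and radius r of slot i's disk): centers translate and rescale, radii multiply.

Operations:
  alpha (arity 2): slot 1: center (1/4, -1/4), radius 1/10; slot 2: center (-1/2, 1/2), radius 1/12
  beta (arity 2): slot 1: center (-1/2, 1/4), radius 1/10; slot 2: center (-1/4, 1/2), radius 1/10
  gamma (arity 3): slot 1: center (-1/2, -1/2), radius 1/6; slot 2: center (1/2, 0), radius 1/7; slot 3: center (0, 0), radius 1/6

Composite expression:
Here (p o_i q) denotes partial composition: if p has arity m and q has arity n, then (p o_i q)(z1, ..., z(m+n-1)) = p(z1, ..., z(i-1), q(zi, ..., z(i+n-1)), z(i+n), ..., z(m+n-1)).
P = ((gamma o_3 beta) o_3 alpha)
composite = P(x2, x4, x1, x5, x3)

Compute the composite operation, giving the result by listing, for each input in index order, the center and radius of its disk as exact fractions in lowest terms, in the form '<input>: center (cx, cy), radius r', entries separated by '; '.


x1: center (-19/240, 3/80), radius 1/600; x2: center (-1/2, -1/2), radius 1/6; x3: center (-1/24, 1/12), radius 1/60; x4: center (1/2, 0), radius 1/7; x5: center (-11/120, 1/20), radius 1/720

Below gamma, radii multiply path by path; the x-disk centers shift.
x2 passes through 1 substitution, ending at center (-1/2, -1/2), radius 1/6
x4 passes through 1 substitution, ending at center (1/2, 0), radius 1/7
x1 passes through 3 substitutions, ending at center (-19/240, 3/80), radius 1/600
x5 passes through 3 substitutions, ending at center (-11/120, 1/20), radius 1/720
x3 passes through 2 substitutions, ending at center (-1/24, 1/12), radius 1/60


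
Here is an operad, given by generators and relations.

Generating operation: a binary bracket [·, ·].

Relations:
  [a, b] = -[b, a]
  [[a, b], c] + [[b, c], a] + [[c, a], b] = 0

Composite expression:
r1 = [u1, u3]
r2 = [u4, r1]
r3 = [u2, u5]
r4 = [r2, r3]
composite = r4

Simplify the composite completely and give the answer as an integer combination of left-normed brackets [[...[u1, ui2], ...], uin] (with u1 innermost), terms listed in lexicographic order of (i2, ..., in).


-[[[[u1, u3], u4], u2], u5] + [[[[u1, u3], u4], u5], u2]

Antisymmetry and Jacobi reduce to u1-anchored left-normed brackets.
Composite bracket: [[u4, [u1, u3]], [u2, u5]]
Applying ab - ba throughout gives 16 signed words (2^4 = 16).
The u1-initial words carry the normal form:
  the word u1u3u4u2u5 carries sign -1 and contributes -[[[[u1, u3], u4], u2], u5]
  the word u1u3u4u5u2 carries sign +1 and contributes +[[[[u1, u3], u4], u5], u2]


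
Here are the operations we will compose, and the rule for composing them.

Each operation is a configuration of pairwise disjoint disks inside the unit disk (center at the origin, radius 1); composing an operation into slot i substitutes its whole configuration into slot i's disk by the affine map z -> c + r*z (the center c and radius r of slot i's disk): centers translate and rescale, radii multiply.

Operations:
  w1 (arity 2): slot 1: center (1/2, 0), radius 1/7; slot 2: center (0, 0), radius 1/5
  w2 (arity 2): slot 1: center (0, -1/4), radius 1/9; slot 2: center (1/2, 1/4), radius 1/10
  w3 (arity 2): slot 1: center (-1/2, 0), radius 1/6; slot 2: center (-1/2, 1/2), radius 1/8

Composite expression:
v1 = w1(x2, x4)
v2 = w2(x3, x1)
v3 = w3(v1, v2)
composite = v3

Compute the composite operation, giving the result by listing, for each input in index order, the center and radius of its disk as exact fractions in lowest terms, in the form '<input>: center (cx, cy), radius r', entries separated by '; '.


Each x-disk chains the slot maps above it in w3; radii multiply.
for x2, the 2-step affine chain lands on center (-5/12, 0), radius 1/42
for x4, the 2-step affine chain lands on center (-1/2, 0), radius 1/30
for x3, the 2-step affine chain lands on center (-1/2, 15/32), radius 1/72
for x1, the 2-step affine chain lands on center (-7/16, 17/32), radius 1/80

x1: center (-7/16, 17/32), radius 1/80; x2: center (-5/12, 0), radius 1/42; x3: center (-1/2, 15/32), radius 1/72; x4: center (-1/2, 0), radius 1/30


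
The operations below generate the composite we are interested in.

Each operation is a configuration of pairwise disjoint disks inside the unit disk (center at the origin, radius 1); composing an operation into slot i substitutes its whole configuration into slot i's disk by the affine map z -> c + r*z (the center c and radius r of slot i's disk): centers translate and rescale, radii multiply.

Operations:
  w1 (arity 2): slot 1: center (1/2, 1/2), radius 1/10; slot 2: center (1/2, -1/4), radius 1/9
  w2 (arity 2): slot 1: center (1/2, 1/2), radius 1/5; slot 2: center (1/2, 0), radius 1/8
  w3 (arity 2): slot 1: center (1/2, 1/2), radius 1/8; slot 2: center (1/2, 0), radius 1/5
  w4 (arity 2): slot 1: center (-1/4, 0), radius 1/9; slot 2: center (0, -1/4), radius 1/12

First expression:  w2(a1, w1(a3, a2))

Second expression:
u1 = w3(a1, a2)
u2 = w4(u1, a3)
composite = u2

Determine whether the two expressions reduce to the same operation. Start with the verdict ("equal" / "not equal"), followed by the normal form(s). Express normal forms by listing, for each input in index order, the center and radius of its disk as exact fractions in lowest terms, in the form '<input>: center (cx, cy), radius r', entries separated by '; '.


not equal; the first gives a1: center (1/2, 1/2), radius 1/5; a2: center (9/16, -1/32), radius 1/72; a3: center (9/16, 1/16), radius 1/80 and the second a1: center (-7/36, 1/18), radius 1/72; a2: center (-7/36, 0), radius 1/45; a3: center (0, -1/4), radius 1/12


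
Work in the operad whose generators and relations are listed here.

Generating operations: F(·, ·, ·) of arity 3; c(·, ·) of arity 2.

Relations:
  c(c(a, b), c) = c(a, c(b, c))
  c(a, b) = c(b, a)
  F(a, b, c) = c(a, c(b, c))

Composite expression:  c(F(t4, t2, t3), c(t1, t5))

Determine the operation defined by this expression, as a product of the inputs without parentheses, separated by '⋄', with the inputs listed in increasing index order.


t1 ⋄ t2 ⋄ t3 ⋄ t4 ⋄ t5

Reordering under c is free, so list the t-inputs canonically.
F(t4, t2, t3) reduces to t4 ⋄ t2 ⋄ t3
c(t1, t5) reduces to t1 ⋄ t5
c(F(t4, t2, t3), c(t1, t5)) reduces to t4 ⋄ t2 ⋄ t3 ⋄ t1 ⋄ t5
putting the inputs in ascending order: t1 ⋄ t2 ⋄ t3 ⋄ t4 ⋄ t5


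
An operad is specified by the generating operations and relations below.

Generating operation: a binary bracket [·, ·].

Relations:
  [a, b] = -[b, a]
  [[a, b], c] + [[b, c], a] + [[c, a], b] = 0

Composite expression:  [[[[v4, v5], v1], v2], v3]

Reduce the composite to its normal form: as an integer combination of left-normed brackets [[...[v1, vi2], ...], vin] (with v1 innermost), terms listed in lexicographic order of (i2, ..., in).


-[[[[v1, v4], v5], v2], v3] + [[[[v1, v5], v4], v2], v3]

In the tensor algebra, words opening v1 carry the v1-anchored form.
Composite bracket: [[[[v4, v5], v1], v2], v3]
Each bracket splits as ab - ba, giving 16 signed words (2^4 = 16).
The v1-initial words carry the normal form:
  word v1v4v5v2v3 has sign -1, contributing -[[[[v1, v4], v5], v2], v3]
  word v1v5v4v2v3 has sign +1, contributing +[[[[v1, v5], v4], v2], v3]


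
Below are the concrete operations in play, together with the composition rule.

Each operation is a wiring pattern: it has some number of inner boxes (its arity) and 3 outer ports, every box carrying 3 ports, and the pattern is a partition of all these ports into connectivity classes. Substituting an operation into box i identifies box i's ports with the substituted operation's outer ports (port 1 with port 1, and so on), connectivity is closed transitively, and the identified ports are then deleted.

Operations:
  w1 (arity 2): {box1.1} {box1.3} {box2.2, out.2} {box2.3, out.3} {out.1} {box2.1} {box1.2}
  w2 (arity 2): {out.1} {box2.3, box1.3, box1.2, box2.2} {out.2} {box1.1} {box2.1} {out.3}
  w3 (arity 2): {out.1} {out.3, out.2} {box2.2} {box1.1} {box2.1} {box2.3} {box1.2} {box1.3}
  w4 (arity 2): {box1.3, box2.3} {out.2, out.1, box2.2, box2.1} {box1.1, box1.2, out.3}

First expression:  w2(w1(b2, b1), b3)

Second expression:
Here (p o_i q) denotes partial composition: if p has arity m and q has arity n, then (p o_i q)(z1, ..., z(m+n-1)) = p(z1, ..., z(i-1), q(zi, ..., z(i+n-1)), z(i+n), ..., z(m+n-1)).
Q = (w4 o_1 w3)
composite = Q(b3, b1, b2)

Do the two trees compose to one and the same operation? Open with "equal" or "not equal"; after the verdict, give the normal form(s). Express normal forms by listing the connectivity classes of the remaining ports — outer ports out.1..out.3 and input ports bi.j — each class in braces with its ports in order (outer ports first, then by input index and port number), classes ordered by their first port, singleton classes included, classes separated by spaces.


not equal; the first gives {out.1} {out.2} {out.3} {b1.1} {b1.2, b1.3, b3.2, b3.3} {b2.1} {b2.2} {b2.3} {b3.1} and the second {out.1, out.2, b2.1, b2.2} {out.3, b2.3} {b1.1} {b1.2} {b1.3} {b3.1} {b3.2} {b3.3}

Reducing the first expression gives {out.1} {out.2} {out.3} {b1.1} {b1.2, b1.3, b3.2, b3.3} {b2.1} {b2.2} {b2.3} {b3.1}
Reducing the second expression gives {out.1, out.2, b2.1, b2.2} {out.3, b2.3} {b1.1} {b1.2} {b1.3} {b3.1} {b3.2} {b3.3}
Distinct normal forms: not equal.


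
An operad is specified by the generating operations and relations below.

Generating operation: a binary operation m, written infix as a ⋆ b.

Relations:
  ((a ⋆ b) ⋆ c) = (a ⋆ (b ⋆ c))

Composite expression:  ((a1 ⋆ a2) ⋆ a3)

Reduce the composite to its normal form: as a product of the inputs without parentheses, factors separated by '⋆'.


a1 ⋆ a2 ⋆ a3


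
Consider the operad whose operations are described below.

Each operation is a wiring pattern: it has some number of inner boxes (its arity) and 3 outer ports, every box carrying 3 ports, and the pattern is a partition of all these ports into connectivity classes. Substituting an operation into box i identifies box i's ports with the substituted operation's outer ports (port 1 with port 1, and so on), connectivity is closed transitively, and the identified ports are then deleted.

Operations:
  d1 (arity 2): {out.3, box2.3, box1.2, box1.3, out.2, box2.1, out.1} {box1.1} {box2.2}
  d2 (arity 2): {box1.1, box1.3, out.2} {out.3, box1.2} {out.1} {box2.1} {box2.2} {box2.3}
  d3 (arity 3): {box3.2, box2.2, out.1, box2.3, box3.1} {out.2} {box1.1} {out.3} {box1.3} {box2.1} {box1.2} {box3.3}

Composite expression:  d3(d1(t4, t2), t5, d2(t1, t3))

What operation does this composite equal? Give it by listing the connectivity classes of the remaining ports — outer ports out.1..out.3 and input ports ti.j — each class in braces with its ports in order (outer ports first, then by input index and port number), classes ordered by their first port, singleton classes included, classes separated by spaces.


Substituting into d3 glues patterns; closure does the rest.
after d1, the pattern on (t4, t2) reads {out.1, out.2, out.3, t2.1, t2.3, t4.2, t4.3} {t2.2} {t4.1} (out.j = its outer ports)
after d2, the pattern on (t1, t3) reads {out.1} {out.2, t1.1, t1.3} {out.3, t1.2} {t3.1} {t3.2} {t3.3} (out.j = its outer ports)
after d3, the pattern on (t4, t2, t5, t1, t3) reads {out.1, t1.1, t1.3, t5.2, t5.3} {out.2} {out.3} {t1.2} {t2.1, t2.3, t4.2, t4.3} {t2.2} {t3.1} {t3.2} {t3.3} {t4.1} {t5.1} (out.j = its outer ports)

{out.1, t1.1, t1.3, t5.2, t5.3} {out.2} {out.3} {t1.2} {t2.1, t2.3, t4.2, t4.3} {t2.2} {t3.1} {t3.2} {t3.3} {t4.1} {t5.1}


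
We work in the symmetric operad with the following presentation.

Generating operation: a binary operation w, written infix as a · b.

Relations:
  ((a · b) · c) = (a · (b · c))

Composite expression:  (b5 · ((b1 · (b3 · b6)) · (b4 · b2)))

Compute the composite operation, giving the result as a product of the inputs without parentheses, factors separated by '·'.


Under associativity of w, the answer is the b's in reading order.
(b3 · b6) flattens to b3 · b6
(b1 · (b3 · b6)) flattens to b1 · b3 · b6
(b4 · b2) flattens to b4 · b2
((b1 · (b3 · b6)) · (b4 · b2)) flattens to b1 · b3 · b6 · b4 · b2
(b5 · ((b1 · (b3 · b6)) · (b4 · b2))) flattens to b5 · b1 · b3 · b6 · b4 · b2

b5 · b1 · b3 · b6 · b4 · b2


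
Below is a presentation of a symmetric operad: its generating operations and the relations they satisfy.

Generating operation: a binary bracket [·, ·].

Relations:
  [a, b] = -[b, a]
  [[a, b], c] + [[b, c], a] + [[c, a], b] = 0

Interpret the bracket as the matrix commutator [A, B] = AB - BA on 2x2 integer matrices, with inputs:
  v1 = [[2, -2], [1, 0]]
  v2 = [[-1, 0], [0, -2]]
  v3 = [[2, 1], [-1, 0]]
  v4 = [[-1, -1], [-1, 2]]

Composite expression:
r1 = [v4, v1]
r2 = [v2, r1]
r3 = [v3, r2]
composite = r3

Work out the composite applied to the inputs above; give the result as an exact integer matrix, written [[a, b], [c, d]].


[[7, 16], [2, -7]]

[v4, v1] = [[-3, 8], [1, 3]]
[v2, [v4, v1]] = [[0, 8], [-1, 0]]
[v3, [v2, [v4, v1]]] = [[7, 16], [2, -7]]


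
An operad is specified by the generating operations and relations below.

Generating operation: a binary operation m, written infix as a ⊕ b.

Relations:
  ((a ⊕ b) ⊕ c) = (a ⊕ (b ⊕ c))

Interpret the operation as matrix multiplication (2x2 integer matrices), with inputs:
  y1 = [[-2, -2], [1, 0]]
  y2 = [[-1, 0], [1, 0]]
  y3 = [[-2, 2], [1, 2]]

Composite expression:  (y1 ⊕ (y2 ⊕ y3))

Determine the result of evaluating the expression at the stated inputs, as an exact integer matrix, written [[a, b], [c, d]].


[[0, 0], [2, -2]]

(y2 ⊕ y3) = [[2, -2], [-2, 2]]
(y1 ⊕ (y2 ⊕ y3)) = [[0, 0], [2, -2]]


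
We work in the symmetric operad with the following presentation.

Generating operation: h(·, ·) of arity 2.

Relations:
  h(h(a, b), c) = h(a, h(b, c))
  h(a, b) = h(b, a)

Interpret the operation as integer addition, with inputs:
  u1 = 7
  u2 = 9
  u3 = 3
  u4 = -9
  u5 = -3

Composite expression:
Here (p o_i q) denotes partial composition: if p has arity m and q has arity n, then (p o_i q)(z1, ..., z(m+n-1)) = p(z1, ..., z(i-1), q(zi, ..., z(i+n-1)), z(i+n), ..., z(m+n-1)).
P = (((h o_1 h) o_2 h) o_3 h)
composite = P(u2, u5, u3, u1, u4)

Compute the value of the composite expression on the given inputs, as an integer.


7


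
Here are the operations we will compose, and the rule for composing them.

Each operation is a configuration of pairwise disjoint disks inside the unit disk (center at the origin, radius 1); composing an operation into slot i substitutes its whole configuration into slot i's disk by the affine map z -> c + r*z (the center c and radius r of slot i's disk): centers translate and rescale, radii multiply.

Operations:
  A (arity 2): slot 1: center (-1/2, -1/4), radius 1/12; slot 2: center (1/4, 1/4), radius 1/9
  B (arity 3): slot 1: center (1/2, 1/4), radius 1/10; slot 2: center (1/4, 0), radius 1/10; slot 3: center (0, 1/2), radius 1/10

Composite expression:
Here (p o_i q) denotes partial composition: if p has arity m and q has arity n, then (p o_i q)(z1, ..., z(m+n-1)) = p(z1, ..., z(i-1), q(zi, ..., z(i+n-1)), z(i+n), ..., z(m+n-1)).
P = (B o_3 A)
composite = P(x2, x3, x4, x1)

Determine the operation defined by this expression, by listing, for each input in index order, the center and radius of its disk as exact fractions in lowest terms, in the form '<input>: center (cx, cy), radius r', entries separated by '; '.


x1: center (1/40, 21/40), radius 1/90; x2: center (1/2, 1/4), radius 1/10; x3: center (1/4, 0), radius 1/10; x4: center (-1/20, 19/40), radius 1/120

Follow each x-input down from B: c' goes to c + r*c', radius to r*r'.
input x2: applying the 1 nested substitution gives center (1/2, 1/4), radius 1/10
input x3: applying the 1 nested substitution gives center (1/4, 0), radius 1/10
input x4: applying the 2 nested substitutions gives center (-1/20, 19/40), radius 1/120
input x1: applying the 2 nested substitutions gives center (1/40, 21/40), radius 1/90


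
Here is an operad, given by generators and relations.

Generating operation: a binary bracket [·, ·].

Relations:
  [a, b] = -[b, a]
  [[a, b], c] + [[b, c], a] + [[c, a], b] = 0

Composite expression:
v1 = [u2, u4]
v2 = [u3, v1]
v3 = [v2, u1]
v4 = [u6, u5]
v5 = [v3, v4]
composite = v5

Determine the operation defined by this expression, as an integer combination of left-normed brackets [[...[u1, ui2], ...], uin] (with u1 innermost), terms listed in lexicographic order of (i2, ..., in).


A multilinear Lie element is pinned by u1-initial words (u1 innermost).
Composite bracket: [[[u3, [u2, u4]], u1], [u6, u5]]
Full expansion: 32 signed words from ab - ba (2^5 = 32).
Collect the words opening with u1:
  the word u1u2u4u3u5u6 carries sign -1 and contributes -[[[[[u1, u2], u4], u3], u5], u6]
  the word u1u2u4u3u6u5 carries sign +1 and contributes +[[[[[u1, u2], u4], u3], u6], u5]
  the word u1u3u2u4u5u6 carries sign +1 and contributes +[[[[[u1, u3], u2], u4], u5], u6]
  the word u1u3u2u4u6u5 carries sign -1 and contributes -[[[[[u1, u3], u2], u4], u6], u5]
  the word u1u3u4u2u5u6 carries sign -1 and contributes -[[[[[u1, u3], u4], u2], u5], u6]
  the word u1u3u4u2u6u5 carries sign +1 and contributes +[[[[[u1, u3], u4], u2], u6], u5]
  the word u1u4u2u3u5u6 carries sign +1 and contributes +[[[[[u1, u4], u2], u3], u5], u6]
  the word u1u4u2u3u6u5 carries sign -1 and contributes -[[[[[u1, u4], u2], u3], u6], u5]

-[[[[[u1, u2], u4], u3], u5], u6] + [[[[[u1, u2], u4], u3], u6], u5] + [[[[[u1, u3], u2], u4], u5], u6] - [[[[[u1, u3], u2], u4], u6], u5] - [[[[[u1, u3], u4], u2], u5], u6] + [[[[[u1, u3], u4], u2], u6], u5] + [[[[[u1, u4], u2], u3], u5], u6] - [[[[[u1, u4], u2], u3], u6], u5]


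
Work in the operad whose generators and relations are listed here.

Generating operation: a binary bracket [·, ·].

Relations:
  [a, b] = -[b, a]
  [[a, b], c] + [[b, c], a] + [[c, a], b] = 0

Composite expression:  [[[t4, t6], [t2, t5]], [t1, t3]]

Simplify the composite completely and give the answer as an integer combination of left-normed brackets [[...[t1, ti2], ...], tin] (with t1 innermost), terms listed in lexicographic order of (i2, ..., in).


[[[[[t1, t3], t2], t5], t4], t6] - [[[[[t1, t3], t2], t5], t6], t4] - [[[[[t1, t3], t4], t6], t2], t5] + [[[[[t1, t3], t4], t6], t5], t2] - [[[[[t1, t3], t5], t2], t4], t6] + [[[[[t1, t3], t5], t2], t6], t4] + [[[[[t1, t3], t6], t4], t2], t5] - [[[[[t1, t3], t6], t4], t5], t2]

Antisymmetry and Jacobi reduce to t1-anchored left-normed brackets.
Composite bracket: [[[t4, t6], [t2, t5]], [t1, t3]]
Each bracket splits as ab - ba, giving 32 signed words (2^5 = 32).
Only words starting with t1 matter:
  sign of t1t3t2t5t4t6 is +1, so it contributes +[[[[[t1, t3], t2], t5], t4], t6]
  sign of t1t3t2t5t6t4 is -1, so it contributes -[[[[[t1, t3], t2], t5], t6], t4]
  sign of t1t3t4t6t2t5 is -1, so it contributes -[[[[[t1, t3], t4], t6], t2], t5]
  sign of t1t3t4t6t5t2 is +1, so it contributes +[[[[[t1, t3], t4], t6], t5], t2]
  sign of t1t3t5t2t4t6 is -1, so it contributes -[[[[[t1, t3], t5], t2], t4], t6]
  sign of t1t3t5t2t6t4 is +1, so it contributes +[[[[[t1, t3], t5], t2], t6], t4]
  sign of t1t3t6t4t2t5 is +1, so it contributes +[[[[[t1, t3], t6], t4], t2], t5]
  sign of t1t3t6t4t5t2 is -1, so it contributes -[[[[[t1, t3], t6], t4], t5], t2]


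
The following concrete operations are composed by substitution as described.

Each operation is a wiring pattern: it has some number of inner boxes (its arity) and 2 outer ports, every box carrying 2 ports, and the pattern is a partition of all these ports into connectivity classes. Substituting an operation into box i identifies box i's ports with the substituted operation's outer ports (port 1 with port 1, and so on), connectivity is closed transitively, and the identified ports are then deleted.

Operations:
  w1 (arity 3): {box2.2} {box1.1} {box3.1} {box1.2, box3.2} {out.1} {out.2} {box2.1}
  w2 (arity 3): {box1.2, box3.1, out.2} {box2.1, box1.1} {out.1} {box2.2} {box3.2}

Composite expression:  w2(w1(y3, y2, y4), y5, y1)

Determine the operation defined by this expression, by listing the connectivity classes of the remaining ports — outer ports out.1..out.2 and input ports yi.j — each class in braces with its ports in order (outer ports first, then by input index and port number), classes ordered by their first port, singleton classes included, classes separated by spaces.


Reachability decides: close wires over w2-identified ports.
stage w1: inputs (y3, y2, y4), connectivity {out.1} {out.2} {y2.1} {y2.2} {y3.1} {y3.2, y4.2} {y4.1}, out.j its boundary
stage w2: inputs (y3, y2, y4, y5, y1), connectivity {out.1} {out.2, y1.1} {y1.2} {y2.1} {y2.2} {y3.1} {y3.2, y4.2} {y4.1} {y5.1} {y5.2}, out.j its boundary

{out.1} {out.2, y1.1} {y1.2} {y2.1} {y2.2} {y3.1} {y3.2, y4.2} {y4.1} {y5.1} {y5.2}


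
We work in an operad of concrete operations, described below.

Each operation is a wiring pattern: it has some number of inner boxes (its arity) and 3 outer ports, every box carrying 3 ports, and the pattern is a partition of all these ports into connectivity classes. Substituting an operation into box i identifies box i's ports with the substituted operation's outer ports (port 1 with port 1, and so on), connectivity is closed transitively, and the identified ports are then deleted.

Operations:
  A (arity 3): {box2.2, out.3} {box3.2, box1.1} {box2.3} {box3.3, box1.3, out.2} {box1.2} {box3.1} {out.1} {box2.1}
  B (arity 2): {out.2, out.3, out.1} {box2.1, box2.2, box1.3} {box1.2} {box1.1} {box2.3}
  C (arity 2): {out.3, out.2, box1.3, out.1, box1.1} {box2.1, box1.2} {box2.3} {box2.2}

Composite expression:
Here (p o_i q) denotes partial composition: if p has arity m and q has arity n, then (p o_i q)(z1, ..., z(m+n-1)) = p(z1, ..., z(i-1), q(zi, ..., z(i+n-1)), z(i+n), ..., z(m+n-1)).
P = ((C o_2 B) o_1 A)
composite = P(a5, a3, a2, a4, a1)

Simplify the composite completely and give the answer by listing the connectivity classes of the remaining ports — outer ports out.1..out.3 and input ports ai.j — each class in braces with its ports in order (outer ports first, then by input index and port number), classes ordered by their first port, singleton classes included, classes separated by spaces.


{out.1, out.2, out.3, a3.2} {a1.1, a1.2, a4.3} {a1.3} {a2.1} {a2.2, a5.1} {a2.3, a5.3} {a3.1} {a3.3} {a4.1} {a4.2} {a5.2}

Substituting into C glues patterns; closure does the rest.
the subtree at A composes to {out.1} {out.2, a2.3, a5.3} {out.3, a3.2} {a2.1} {a2.2, a5.1} {a3.1} {a3.3} {a5.2} on (a5, a3, a2); out.j = own outer ports
the subtree at B composes to {out.1, out.2, out.3} {a1.1, a1.2, a4.3} {a1.3} {a4.1} {a4.2} on (a4, a1); out.j = own outer ports
the subtree at C composes to {out.1, out.2, out.3, a3.2} {a1.1, a1.2, a4.3} {a1.3} {a2.1} {a2.2, a5.1} {a2.3, a5.3} {a3.1} {a3.3} {a4.1} {a4.2} {a5.2} on (a5, a3, a2, a4, a1); out.j = own outer ports


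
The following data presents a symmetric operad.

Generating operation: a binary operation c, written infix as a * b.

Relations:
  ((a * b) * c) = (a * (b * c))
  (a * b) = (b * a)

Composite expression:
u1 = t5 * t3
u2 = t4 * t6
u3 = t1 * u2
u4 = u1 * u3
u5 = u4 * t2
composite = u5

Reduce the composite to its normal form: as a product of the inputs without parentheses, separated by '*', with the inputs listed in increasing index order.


t1 * t2 * t3 * t4 * t5 * t6

Any arrangement under c is one operation, so sort the t-inputs.
(t5 * t3) linearizes to t5 * t3
(t4 * t6) linearizes to t4 * t6
(t1 * (t4 * t6)) linearizes to t1 * t4 * t6
((t5 * t3) * (t1 * (t4 * t6))) linearizes to t5 * t3 * t1 * t4 * t6
(((t5 * t3) * (t1 * (t4 * t6))) * t2) linearizes to t5 * t3 * t1 * t4 * t6 * t2
putting the inputs in ascending order: t1 * t2 * t3 * t4 * t5 * t6


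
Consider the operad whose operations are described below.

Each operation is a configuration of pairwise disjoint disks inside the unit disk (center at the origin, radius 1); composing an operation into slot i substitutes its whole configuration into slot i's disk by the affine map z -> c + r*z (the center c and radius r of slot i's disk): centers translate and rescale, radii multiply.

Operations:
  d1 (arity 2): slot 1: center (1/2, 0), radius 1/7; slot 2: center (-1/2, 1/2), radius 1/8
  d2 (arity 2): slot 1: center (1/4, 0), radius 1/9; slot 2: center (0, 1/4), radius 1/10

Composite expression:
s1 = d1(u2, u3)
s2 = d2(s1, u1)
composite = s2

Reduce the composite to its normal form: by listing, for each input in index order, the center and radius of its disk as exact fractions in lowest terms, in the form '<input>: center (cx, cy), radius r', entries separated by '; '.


u1: center (0, 1/4), radius 1/10; u2: center (11/36, 0), radius 1/63; u3: center (7/36, 1/18), radius 1/72


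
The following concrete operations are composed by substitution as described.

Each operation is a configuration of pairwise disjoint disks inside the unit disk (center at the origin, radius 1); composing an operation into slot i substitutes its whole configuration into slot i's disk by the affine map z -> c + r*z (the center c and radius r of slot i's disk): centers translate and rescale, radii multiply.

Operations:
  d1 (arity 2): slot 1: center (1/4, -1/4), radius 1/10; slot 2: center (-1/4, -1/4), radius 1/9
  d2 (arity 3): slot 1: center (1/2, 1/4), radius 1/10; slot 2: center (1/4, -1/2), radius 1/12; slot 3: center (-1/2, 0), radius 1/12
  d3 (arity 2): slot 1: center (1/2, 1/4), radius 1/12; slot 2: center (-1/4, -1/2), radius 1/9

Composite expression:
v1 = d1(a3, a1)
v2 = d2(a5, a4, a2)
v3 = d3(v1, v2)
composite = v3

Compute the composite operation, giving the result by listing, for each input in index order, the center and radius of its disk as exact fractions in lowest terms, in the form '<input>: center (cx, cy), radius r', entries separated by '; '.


a1: center (23/48, 11/48), radius 1/108; a2: center (-11/36, -1/2), radius 1/108; a3: center (25/48, 11/48), radius 1/120; a4: center (-2/9, -5/9), radius 1/108; a5: center (-7/36, -17/36), radius 1/90

Affine substitution under d3: radii multiply and a-centers shift.
a3 passes through 2 substitutions, ending at center (25/48, 11/48), radius 1/120
a1 passes through 2 substitutions, ending at center (23/48, 11/48), radius 1/108
a5 passes through 2 substitutions, ending at center (-7/36, -17/36), radius 1/90
a4 passes through 2 substitutions, ending at center (-2/9, -5/9), radius 1/108
a2 passes through 2 substitutions, ending at center (-11/36, -1/2), radius 1/108


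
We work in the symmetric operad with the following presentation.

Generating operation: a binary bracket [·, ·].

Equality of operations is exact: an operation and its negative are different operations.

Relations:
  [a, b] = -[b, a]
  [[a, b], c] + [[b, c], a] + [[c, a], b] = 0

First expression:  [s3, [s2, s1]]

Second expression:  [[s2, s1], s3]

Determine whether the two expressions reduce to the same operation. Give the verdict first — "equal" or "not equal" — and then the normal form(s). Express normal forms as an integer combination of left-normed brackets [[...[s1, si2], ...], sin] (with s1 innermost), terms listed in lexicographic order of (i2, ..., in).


not equal; first: [[s1, s2], s3]; second: -[[s1, s2], s3]

The first composite normalizes to [[s1, s2], s3]
The second composite normalizes to -[[s1, s2], s3]
The forms do not match — not equal.


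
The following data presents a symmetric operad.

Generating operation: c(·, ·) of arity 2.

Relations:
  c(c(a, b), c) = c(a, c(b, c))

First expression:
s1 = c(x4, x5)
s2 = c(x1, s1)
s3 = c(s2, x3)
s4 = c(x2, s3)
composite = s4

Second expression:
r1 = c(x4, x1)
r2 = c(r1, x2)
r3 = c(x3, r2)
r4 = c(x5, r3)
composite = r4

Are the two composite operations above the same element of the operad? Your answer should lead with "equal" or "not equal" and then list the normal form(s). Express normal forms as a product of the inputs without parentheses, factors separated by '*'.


not equal: they reduce to x2 * x1 * x4 * x5 * x3 and x5 * x3 * x4 * x1 * x2


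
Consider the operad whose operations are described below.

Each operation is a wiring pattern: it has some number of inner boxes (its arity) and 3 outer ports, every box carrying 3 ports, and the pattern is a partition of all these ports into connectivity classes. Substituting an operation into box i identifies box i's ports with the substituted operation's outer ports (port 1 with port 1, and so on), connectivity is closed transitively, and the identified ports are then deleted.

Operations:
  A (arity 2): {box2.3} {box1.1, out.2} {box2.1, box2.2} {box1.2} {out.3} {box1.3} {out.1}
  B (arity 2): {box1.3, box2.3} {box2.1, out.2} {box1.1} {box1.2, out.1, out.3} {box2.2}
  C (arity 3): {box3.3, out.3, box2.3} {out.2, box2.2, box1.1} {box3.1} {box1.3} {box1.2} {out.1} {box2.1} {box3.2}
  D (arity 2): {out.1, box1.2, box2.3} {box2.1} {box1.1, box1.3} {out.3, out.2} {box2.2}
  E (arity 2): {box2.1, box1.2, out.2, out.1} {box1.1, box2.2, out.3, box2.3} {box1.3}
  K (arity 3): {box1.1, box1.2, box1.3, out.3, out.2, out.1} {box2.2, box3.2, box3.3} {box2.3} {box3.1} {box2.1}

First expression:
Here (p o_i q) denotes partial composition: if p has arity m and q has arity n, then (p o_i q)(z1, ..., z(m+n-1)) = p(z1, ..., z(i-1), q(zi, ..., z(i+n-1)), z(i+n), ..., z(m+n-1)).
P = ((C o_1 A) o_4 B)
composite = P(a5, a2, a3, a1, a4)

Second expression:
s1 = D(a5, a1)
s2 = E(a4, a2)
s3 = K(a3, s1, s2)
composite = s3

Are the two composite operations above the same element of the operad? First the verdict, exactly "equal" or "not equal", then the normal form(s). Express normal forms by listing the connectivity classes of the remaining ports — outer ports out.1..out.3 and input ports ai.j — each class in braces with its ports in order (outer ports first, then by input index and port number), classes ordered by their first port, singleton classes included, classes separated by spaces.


Reducing the first expression gives {out.1} {out.2, a3.2} {out.3, a1.2, a3.3} {a1.1} {a1.3, a4.3} {a2.1, a2.2} {a2.3} {a3.1} {a4.1} {a4.2} {a5.1} {a5.2} {a5.3}
Reducing the second expression gives {out.1, out.2, out.3, a3.1, a3.2, a3.3} {a1.1} {a1.2} {a1.3, a5.2} {a2.1, a2.2, a2.3, a4.1, a4.2} {a4.3} {a5.1, a5.3}
No match — not equal.

not equal: they reduce to {out.1} {out.2, a3.2} {out.3, a1.2, a3.3} {a1.1} {a1.3, a4.3} {a2.1, a2.2} {a2.3} {a3.1} {a4.1} {a4.2} {a5.1} {a5.2} {a5.3} and {out.1, out.2, out.3, a3.1, a3.2, a3.3} {a1.1} {a1.2} {a1.3, a5.2} {a2.1, a2.2, a2.3, a4.1, a4.2} {a4.3} {a5.1, a5.3}


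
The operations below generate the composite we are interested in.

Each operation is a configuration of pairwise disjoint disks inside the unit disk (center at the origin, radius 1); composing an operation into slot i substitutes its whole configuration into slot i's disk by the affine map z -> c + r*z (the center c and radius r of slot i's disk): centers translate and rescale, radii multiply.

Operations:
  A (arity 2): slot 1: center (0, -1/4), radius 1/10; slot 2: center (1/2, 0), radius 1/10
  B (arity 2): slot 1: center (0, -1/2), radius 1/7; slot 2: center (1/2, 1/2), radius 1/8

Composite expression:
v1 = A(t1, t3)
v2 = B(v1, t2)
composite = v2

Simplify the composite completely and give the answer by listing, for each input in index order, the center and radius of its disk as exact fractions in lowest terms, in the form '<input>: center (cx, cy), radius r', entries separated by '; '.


t1: center (0, -15/28), radius 1/70; t2: center (1/2, 1/2), radius 1/8; t3: center (1/14, -1/2), radius 1/70

Only the slot chain above each t matters under B; compose those maps.
input t1: applying the 2 nested substitutions gives center (0, -15/28), radius 1/70
input t3: applying the 2 nested substitutions gives center (1/14, -1/2), radius 1/70
input t2: applying the 1 nested substitution gives center (1/2, 1/2), radius 1/8


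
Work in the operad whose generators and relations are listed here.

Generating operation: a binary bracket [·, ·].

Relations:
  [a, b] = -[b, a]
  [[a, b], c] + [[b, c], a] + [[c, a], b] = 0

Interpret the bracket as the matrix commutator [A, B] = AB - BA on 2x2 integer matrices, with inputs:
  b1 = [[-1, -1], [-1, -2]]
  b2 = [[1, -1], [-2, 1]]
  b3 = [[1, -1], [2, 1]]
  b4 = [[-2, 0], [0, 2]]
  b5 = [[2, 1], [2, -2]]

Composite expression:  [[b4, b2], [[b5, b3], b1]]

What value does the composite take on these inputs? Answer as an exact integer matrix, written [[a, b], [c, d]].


[b4, b2] = [[0, 4], [-8, 0]]
[b5, b3] = [[4, -4], [-8, -4]]
[[b5, b3], b1] = [[-4, -4], [0, 4]]
[[b4, b2], [[b5, b3], b1]] = [[-32, 32], [64, 32]]

[[-32, 32], [64, 32]]
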